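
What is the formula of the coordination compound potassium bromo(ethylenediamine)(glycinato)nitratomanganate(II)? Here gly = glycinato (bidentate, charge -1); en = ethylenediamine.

K[MnBr(en)(gly)(NO3)]

Ligands: 1 bromo (Br, -1), 1 nitrato (NO3, -1), 1 glycinato (gly, -1), 1 ethylenediamine (en, neutral). Ligand charge sum = -3.
With Mn in oxidation state +2, the complex ion is [Mn...]^1−.
Charge balance with potassium (+1) requires 1 complex ion per 1 potassium.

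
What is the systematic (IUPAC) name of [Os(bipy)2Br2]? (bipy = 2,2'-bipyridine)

There is no counter-ion, so the complex is neutral overall.
Ligand charges: 2×bromo (-1 each), 2×2,2'-bipyridine (neutral); total -2. So Os + (-2) = 0, giving Os = +2.
Ligands are named alphabetically: bipyridine before bromo.

bis(2,2'-bipyridine)dibromoosmium(II)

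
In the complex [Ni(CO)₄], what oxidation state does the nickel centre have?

0

No counter-ion: the bracketed complex is neutral.
Ligand charges: 4×CO neutral; sum 0.
Ni + (0) = 0 ⇒ Ni is 0.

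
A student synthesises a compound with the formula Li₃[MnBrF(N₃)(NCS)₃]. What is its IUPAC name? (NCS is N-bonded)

The 3 lithium counter-ions carry a total charge of +3, so each complex ion is 3−.
Ligand charges: 1×bromo (-1 each), 1×fluoro (-1 each), 1×azido (-1 each), 3×isothiocyanato (-1 each); total -6. So Mn + (-6) = 3−, giving Mn = +3.
The complex ion is anionic, so manganese takes the -ate form manganate(III).

lithium azidobromofluorotriisothiocyanatomanganate(III)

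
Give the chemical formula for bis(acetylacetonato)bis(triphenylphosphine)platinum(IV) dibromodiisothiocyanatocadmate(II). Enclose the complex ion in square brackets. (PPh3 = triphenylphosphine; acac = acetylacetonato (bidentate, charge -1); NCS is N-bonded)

[Pt(acac)2(PPh3)2][CdBr2(NCS)2]

Cation [Pt…]: ligand charges -2, Pt(IV) ⇒ ion charge 2+.
Anion [Cd…]: ligand charges -4, Cd(II) ⇒ ion charge 2−.
One 2+ cation balances one 2− anion.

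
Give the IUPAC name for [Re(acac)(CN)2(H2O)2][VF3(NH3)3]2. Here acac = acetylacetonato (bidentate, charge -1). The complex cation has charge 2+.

(acetylacetonato)diaquadicyanorhenium(V) triamminetrifluorovanadate(II)

Both ions are complex: the cation is named first with the plain metal name, the anion second with the -ate form; each ion's ligands are alphabetised independently.
The complex cation is given as 2+; its ligand charges sum to -3, so Re = +5.
With 2 anions per cation, each anion must be 2/2 = 1−.
Anion: ligand charges sum to -3; for the ion to be 1−, V = +2.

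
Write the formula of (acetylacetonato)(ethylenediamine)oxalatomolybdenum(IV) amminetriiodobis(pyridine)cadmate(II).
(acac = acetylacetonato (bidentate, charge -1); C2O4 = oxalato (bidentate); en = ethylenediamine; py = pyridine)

Cation [Mo…]: ligand charges -3, Mo(IV) ⇒ ion charge 1+.
Anion [Cd…]: ligand charges -3, Cd(II) ⇒ ion charge 1−.

[Mo(acac)(C2O4)(en)][CdI3(NH3)(py)2]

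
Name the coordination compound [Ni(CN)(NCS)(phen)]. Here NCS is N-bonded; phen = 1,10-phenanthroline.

cyanoisothiocyanato(1,10-phenanthroline)nickel(II)

There is no counter-ion, so the complex is neutral overall.
Ligand charges: 1×cyano (-1 each), 1×isothiocyanato (-1 each), 1×1,10-phenanthroline (neutral); total -2. So Ni + (-2) = 0, giving Ni = +2.
Ligands are named alphabetically: cyano before isothiocyanato before phenanthroline.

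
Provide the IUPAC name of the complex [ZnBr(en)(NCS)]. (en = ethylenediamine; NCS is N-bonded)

bromo(ethylenediamine)isothiocyanatozinc(II)

There is no counter-ion, so the complex is neutral overall.
Ligand charges: 1×ethylenediamine (neutral), 1×bromo (-1 each), 1×isothiocyanato (-1 each); total -2. So Zn + (-2) = 0, giving Zn = +2.
Ligands are named alphabetically: bromo before ethylenediamine before isothiocyanato.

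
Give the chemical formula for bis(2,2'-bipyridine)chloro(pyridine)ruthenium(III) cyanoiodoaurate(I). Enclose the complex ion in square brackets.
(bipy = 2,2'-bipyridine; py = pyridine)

[Ru(bipy)2Cl(py)][Au(CN)I]2

Cation [Ru…]: ligand charges -1, Ru(III) ⇒ ion charge 2+.
Anion [Au…]: ligand charges -2, Au(I) ⇒ ion charge 1−.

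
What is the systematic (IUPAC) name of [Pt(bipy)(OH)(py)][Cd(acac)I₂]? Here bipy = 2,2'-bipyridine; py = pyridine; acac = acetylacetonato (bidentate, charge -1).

Cadmium is always +2 in its complexes; the anion's ligand charges sum to -3, so the complex anion is 1−.
A 1:1 salt means the cation carries the equal and opposite charge, 1+.
Cation: ligand charges sum to -1; for the ion to be 1+, Pt = +2.

(2,2'-bipyridine)hydroxo(pyridine)platinum(II) (acetylacetonato)diiodocadmate(II)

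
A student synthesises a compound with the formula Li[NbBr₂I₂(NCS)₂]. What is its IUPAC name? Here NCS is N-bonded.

The 1 lithium counter-ion carries a total charge of +1, so each complex ion is 1−.
Ligand charges: 2×isothiocyanato (-1 each), 2×bromo (-1 each), 2×iodo (-1 each); total -6. So Nb + (-6) = 1−, giving Nb = +5.
Ligands are named alphabetically: bromo before iodo before isothiocyanato.
The complex ion is anionic, so niobium takes the -ate form niobate(V).

lithium dibromodiiododiisothiocyanatoniobate(V)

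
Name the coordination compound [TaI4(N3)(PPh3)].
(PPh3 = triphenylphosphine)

azidotetraiodo(triphenylphosphine)tantalum(V)

There is no counter-ion, so the complex is neutral overall.
Ligand charges: 1×azido (-1 each), 4×iodo (-1 each), 1×triphenylphosphine (neutral); total -5. So Ta + (-5) = 0, giving Ta = +5.
Ligands are named alphabetically: azido before iodo before triphenylphosphine.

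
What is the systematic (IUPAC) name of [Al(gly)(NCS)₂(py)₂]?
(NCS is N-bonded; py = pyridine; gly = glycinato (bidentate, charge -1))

(glycinato)diisothiocyanatobis(pyridine)aluminium(III)

There is no counter-ion, so the complex is neutral overall.
Ligand charges: 2×isothiocyanato (-1 each), 2×pyridine (neutral), 1×glycinato (-1 each); total -3. So Al + (-3) = 0, giving Al = +3.
Ligands are named alphabetically: glycinato before isothiocyanato before pyridine.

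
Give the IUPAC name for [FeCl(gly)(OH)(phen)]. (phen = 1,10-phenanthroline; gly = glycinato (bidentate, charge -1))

There is no counter-ion, so the complex is neutral overall.
Ligand charges: 1×hydroxo (-1 each), 1×chloro (-1 each), 1×1,10-phenanthroline (neutral), 1×glycinato (-1 each); total -3. So Fe + (-3) = 0, giving Fe = +3.
Ligands are named alphabetically: chloro before glycinato before hydroxo before phenanthroline.

chloro(glycinato)hydroxo(1,10-phenanthroline)iron(III)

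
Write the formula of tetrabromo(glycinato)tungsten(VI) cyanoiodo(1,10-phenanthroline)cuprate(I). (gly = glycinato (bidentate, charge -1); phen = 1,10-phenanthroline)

[WBr4(gly)][Cu(CN)I(phen)]

Cation [W…]: ligand charges -5, W(VI) ⇒ ion charge 1+.
Anion [Cu…]: ligand charges -2, Cu(I) ⇒ ion charge 1−.
One 1+ cation balances one 1− anion.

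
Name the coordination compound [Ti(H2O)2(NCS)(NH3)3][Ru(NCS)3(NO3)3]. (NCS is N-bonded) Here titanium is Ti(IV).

Both ions are complex: the cation is named first with the plain metal name, the anion second with the -ate form; each ion's ligands are alphabetised independently.
Ti is given as +4; the cation's ligand charges sum to -1, so the complex cation is 3+.
A 1:1 salt means the anion carries the equal and opposite charge, 3−.
Anion: ligand charges sum to -6; for the ion to be 3−, Ru = +3.

triamminediaquaisothiocyanatotitanium(IV) triisothiocyanatotrinitratoruthenate(III)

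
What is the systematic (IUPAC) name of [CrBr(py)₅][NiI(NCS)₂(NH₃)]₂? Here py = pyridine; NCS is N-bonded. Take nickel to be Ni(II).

Both ions are complex: the cation is named first with the plain metal name, the anion second with the -ate form; each ion's ligands are alphabetised independently.
Ni is given as +2; the anion's ligand charges sum to -3, so the complex anion is 1−.
With 2 anions per cation, the cation must be 2×1 = 2+.
Cation: ligand charges sum to -1; for the ion to be 2+, Cr = +3.

bromopentakis(pyridine)chromium(III) ammineiododiisothiocyanatonickelate(II)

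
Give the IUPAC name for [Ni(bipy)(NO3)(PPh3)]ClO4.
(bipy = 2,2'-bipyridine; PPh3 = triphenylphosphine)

(2,2'-bipyridine)nitrato(triphenylphosphine)nickel(II) perchlorate

The 1 perchlorate counter-ion carries a total charge of -1, so each complex ion is 1+.
Ligand charges: 1×2,2'-bipyridine (neutral), 1×triphenylphosphine (neutral), 1×nitrato (-1 each); total -1. So Ni + (-1) = 1+, giving Ni = +2.
Ligands are named alphabetically: bipyridine before nitrato before triphenylphosphine.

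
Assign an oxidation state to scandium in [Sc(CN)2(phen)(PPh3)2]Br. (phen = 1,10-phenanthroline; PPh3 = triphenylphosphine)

1 bromide outside the brackets (-1 each) → the complex ion is 1+.
Ligand charges: 1×phen neutral; 2×CN = -2; 2×PPh3 neutral; sum -2.
Sc + (-2) = 1+ ⇒ Sc is +3.

+3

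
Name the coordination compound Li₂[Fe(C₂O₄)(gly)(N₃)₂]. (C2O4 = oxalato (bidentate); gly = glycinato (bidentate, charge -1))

The 2 lithium counter-ions carry a total charge of +2, so each complex ion is 2−.
Ligand charges: 1×oxalato (-2 each), 1×glycinato (-1 each), 2×azido (-1 each); total -5. So Fe + (-5) = 2−, giving Fe = +3.
The complex ion is anionic, so iron takes the -ate form ferrate(III).

lithium diazido(glycinato)oxalatoferrate(III)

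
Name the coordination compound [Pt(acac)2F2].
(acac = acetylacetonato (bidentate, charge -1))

bis(acetylacetonato)difluoroplatinum(IV)

There is no counter-ion, so the complex is neutral overall.
Ligand charges: 2×fluoro (-1 each), 2×acetylacetonato (-1 each); total -4. So Pt + (-4) = 0, giving Pt = +4.
Ligands are named alphabetically: acetylacetonato before fluoro.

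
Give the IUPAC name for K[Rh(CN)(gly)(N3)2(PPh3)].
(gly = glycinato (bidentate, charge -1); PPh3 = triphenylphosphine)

potassium diazidocyano(glycinato)(triphenylphosphine)rhodate(III)

The 1 potassium counter-ion carries a total charge of +1, so each complex ion is 1−.
Ligand charges: 2×azido (-1 each), 1×glycinato (-1 each), 1×triphenylphosphine (neutral), 1×cyano (-1 each); total -4. So Rh + (-4) = 1−, giving Rh = +3.
Ligands are named alphabetically: azido before cyano before glycinato before triphenylphosphine.
The complex ion is anionic, so rhodium takes the -ate form rhodate(III).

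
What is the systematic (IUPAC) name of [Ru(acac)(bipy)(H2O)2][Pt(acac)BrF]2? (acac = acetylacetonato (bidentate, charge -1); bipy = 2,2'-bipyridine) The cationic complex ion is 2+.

(acetylacetonato)diaqua(2,2'-bipyridine)ruthenium(III) (acetylacetonato)bromofluoroplatinate(II)

Both ions are complex: the cation is named first with the plain metal name, the anion second with the -ate form; each ion's ligands are alphabetised independently.
The complex cation is given as 2+; its ligand charges sum to -1, so Ru = +3.
With 2 anions per cation, each anion must be 2/2 = 1−.
Anion: ligand charges sum to -3; for the ion to be 1−, Pt = +2.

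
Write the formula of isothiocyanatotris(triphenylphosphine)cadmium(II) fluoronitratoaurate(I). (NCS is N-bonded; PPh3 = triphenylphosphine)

[Cd(NCS)(PPh3)3][AuF(NO3)]

Cation [Cd…]: ligand charges -1, Cd(II) ⇒ ion charge 1+.
Anion [Au…]: ligand charges -2, Au(I) ⇒ ion charge 1−.
One 1+ cation balances one 1− anion.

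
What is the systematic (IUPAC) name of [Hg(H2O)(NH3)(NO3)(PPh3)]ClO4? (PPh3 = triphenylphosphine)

The 1 perchlorate counter-ion carries a total charge of -1, so each complex ion is 1+.
Ligand charges: 1×triphenylphosphine (neutral), 1×aqua (neutral), 1×ammine (neutral), 1×nitrato (-1 each); total -1. So Hg + (-1) = 1+, giving Hg = +2.
Ligands are named alphabetically: ammine before aqua before nitrato before triphenylphosphine.

ammineaquanitrato(triphenylphosphine)mercury(II) perchlorate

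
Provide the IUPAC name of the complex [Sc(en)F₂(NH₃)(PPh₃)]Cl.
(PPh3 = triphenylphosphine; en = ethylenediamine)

The 1 chloride counter-ion carries a total charge of -1, so each complex ion is 1+.
Ligand charges: 2×fluoro (-1 each), 1×ammine (neutral), 1×triphenylphosphine (neutral), 1×ethylenediamine (neutral); total -2. So Sc + (-2) = 1+, giving Sc = +3.
Ligands are named alphabetically: ammine before ethylenediamine before fluoro before triphenylphosphine.

ammine(ethylenediamine)difluoro(triphenylphosphine)scandium(III) chloride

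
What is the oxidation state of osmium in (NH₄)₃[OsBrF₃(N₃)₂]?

+3

3 ammonium outside the brackets (+1 each) → the complex ion is 3−.
Ligand charges: 3×F = -3; 1×Br = -1; 2×N3 = -2; sum -6.
Os + (-6) = 3− ⇒ Os is +3.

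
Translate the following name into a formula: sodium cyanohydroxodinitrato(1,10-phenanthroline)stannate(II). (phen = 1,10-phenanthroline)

Na2[Sn(CN)(NO3)2(OH)(phen)]

Ligands: 2 nitrato (NO3, -1), 1 cyano (CN, -1), 1 1,10-phenanthroline (phen, neutral), 1 hydroxo (OH, -1). Ligand charge sum = -4.
Charge balance with sodium (+1) requires 1 complex ion per 2 sodium.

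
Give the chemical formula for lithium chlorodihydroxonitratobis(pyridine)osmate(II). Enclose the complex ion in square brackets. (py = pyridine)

Li2[OsCl(NO3)(OH)2(py)2]

Ligands: 1 chloro (Cl, -1), 1 nitrato (NO3, -1), 2 pyridine (py, neutral), 2 hydroxo (OH, -1). Ligand charge sum = -4.
With Os in oxidation state +2, the complex ion is [Os...]^2−.
Charge balance with lithium (+1) requires 1 complex ion per 2 lithium.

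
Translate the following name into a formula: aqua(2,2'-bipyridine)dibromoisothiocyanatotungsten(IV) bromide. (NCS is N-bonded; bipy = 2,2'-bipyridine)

Ligands: 2 bromo (Br, -1), 1 aqua (H2O, neutral), 1 isothiocyanato (NCS, -1), 1 2,2'-bipyridine (bipy, neutral). Ligand charge sum = -3.
With W in oxidation state +4, the complex ion is [W...]^1+.
Charge balance with bromide (-1) requires 1 complex ion per 1 bromide.

[W(bipy)Br2(H2O)(NCS)]Br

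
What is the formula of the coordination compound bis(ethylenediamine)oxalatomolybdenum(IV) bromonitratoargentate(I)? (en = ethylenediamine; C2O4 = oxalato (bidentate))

Cation [Mo…]: ligand charges -2, Mo(IV) ⇒ ion charge 2+.
Anion [Ag…]: ligand charges -2, Ag(I) ⇒ ion charge 1−.

[Mo(C2O4)(en)2][AgBr(NO3)]2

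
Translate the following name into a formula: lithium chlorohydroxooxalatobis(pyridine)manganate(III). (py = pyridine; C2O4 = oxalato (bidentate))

Ligands: 1 chloro (Cl, -1), 2 pyridine (py, neutral), 1 oxalato (C2O4, -2), 1 hydroxo (OH, -1). Ligand charge sum = -4.
With Mn in oxidation state +3, the complex ion is [Mn...]^1−.
Charge balance with lithium (+1) requires 1 complex ion per 1 lithium.

Li[Mn(C2O4)Cl(OH)(py)2]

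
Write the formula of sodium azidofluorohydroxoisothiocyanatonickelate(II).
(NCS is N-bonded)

Ligands: 1 hydroxo (OH, -1), 1 fluoro (F, -1), 1 azido (N3, -1), 1 isothiocyanato (NCS, -1). Ligand charge sum = -4.
With Ni in oxidation state +2, the complex ion is [Ni...]^2−.
Charge balance with sodium (+1) requires 1 complex ion per 2 sodium.

Na2[NiF(N3)(NCS)(OH)]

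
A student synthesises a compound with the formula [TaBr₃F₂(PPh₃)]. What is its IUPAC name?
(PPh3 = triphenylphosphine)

There is no counter-ion, so the complex is neutral overall.
Ligand charges: 1×triphenylphosphine (neutral), 2×fluoro (-1 each), 3×bromo (-1 each); total -5. So Ta + (-5) = 0, giving Ta = +5.
Ligands are named alphabetically: bromo before fluoro before triphenylphosphine.

tribromodifluoro(triphenylphosphine)tantalum(V)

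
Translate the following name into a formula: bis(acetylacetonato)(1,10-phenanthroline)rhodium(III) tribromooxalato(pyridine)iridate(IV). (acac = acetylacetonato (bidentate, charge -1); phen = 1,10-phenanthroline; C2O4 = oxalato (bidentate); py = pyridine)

Cation [Rh…]: ligand charges -2, Rh(III) ⇒ ion charge 1+.
Anion [Ir…]: ligand charges -5, Ir(IV) ⇒ ion charge 1−.

[Rh(acac)2(phen)][IrBr3(C2O4)(py)]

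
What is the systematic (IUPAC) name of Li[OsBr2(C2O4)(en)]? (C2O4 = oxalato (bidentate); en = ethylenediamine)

lithium dibromo(ethylenediamine)oxalatoosmate(III)

The 1 lithium counter-ion carries a total charge of +1, so each complex ion is 1−.
Ligand charges: 1×oxalato (-2 each), 2×bromo (-1 each), 1×ethylenediamine (neutral); total -4. So Os + (-4) = 1−, giving Os = +3.
Ligands are named alphabetically: bromo before ethylenediamine before oxalato.
The complex ion is anionic, so osmium takes the -ate form osmate(III).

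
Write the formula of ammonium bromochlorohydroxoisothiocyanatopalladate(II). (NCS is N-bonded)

Ligands: 1 hydroxo (OH, -1), 1 isothiocyanato (NCS, -1), 1 chloro (Cl, -1), 1 bromo (Br, -1). Ligand charge sum = -4.
With Pd in oxidation state +2, the complex ion is [Pd...]^2−.
Charge balance with ammonium (+1) requires 1 complex ion per 2 ammonium.

(NH4)2[PdBrCl(NCS)(OH)]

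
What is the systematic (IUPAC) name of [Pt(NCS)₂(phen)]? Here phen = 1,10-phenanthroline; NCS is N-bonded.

There is no counter-ion, so the complex is neutral overall.
Ligand charges: 1×1,10-phenanthroline (neutral), 2×isothiocyanato (-1 each); total -2. So Pt + (-2) = 0, giving Pt = +2.
Ligands are named alphabetically: isothiocyanato before phenanthroline.

diisothiocyanato(1,10-phenanthroline)platinum(II)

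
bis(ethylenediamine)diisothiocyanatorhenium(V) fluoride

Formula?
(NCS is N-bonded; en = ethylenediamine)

Ligands: 2 isothiocyanato (NCS, -1), 2 ethylenediamine (en, neutral). Ligand charge sum = -2.
Charge balance with fluoride (-1) requires 1 complex ion per 3 fluoride.

[Re(en)2(NCS)2]F3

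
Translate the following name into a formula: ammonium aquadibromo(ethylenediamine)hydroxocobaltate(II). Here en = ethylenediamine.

Ligands: 1 hydroxo (OH, -1), 1 ethylenediamine (en, neutral), 2 bromo (Br, -1), 1 aqua (H2O, neutral). Ligand charge sum = -3.
With Co in oxidation state +2, the complex ion is [Co...]^1−.
Charge balance with ammonium (+1) requires 1 complex ion per 1 ammonium.

NH4[CoBr2(en)(H2O)(OH)]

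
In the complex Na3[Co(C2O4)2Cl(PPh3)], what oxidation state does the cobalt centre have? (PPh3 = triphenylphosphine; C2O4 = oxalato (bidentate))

+2

3 sodium outside the brackets (+1 each) → the complex ion is 3−.
Ligand charges: 1×PPh3 neutral; 2×C2O4 = -4; 1×Cl = -1; sum -5.
Co + (-5) = 3− ⇒ Co is +2.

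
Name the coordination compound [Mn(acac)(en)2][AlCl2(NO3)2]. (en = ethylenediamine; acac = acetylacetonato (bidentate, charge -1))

(acetylacetonato)bis(ethylenediamine)manganese(II) dichlorodinitratoaluminate(III)

Both ions are complex: the cation is named first with the plain metal name, the anion second with the -ate form; each ion's ligands are alphabetised independently.
Aluminium is always +3 in its complexes; the anion's ligand charges sum to -4, so the complex anion is 1−.
A 1:1 salt means the cation carries the equal and opposite charge, 1+.
Cation: ligand charges sum to -1; for the ion to be 1+, Mn = +2.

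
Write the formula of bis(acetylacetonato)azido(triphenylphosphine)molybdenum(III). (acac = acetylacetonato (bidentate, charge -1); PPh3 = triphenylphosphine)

Ligands: 1 azido (N3, -1), 2 acetylacetonato (acac, -1), 1 triphenylphosphine (PPh3, neutral). Ligand charge sum = -3.
With Mo in oxidation state +3, the complex ion is [Mo...].

[Mo(acac)2(N3)(PPh3)]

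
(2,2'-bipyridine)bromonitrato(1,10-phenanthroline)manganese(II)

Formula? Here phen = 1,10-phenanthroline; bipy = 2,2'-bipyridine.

Ligands: 1 1,10-phenanthroline (phen, neutral), 1 2,2'-bipyridine (bipy, neutral), 1 bromo (Br, -1), 1 nitrato (NO3, -1). Ligand charge sum = -2.
With Mn in oxidation state +2, the complex ion is [Mn...].

[Mn(bipy)Br(NO3)(phen)]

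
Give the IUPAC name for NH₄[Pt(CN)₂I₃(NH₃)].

The 1 ammonium counter-ion carries a total charge of +1, so each complex ion is 1−.
Ligand charges: 2×cyano (-1 each), 1×ammine (neutral), 3×iodo (-1 each); total -5. So Pt + (-5) = 1−, giving Pt = +4.
Ligands are named alphabetically: ammine before cyano before iodo.
The complex ion is anionic, so platinum takes the -ate form platinate(IV).

ammonium amminedicyanotriiodoplatinate(IV)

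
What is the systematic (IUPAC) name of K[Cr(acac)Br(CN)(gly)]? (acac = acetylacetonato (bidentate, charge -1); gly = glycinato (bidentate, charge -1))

potassium (acetylacetonato)bromocyano(glycinato)chromate(III)

The 1 potassium counter-ion carries a total charge of +1, so each complex ion is 1−.
Ligand charges: 1×acetylacetonato (-1 each), 1×cyano (-1 each), 1×glycinato (-1 each), 1×bromo (-1 each); total -4. So Cr + (-4) = 1−, giving Cr = +3.
The complex ion is anionic, so chromium takes the -ate form chromate(III).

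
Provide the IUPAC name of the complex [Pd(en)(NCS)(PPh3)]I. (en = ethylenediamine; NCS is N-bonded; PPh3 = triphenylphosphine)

(ethylenediamine)isothiocyanato(triphenylphosphine)palladium(II) iodide

The 1 iodide counter-ion carries a total charge of -1, so each complex ion is 1+.
Ligand charges: 1×ethylenediamine (neutral), 1×isothiocyanato (-1 each), 1×triphenylphosphine (neutral); total -1. So Pd + (-1) = 1+, giving Pd = +2.
Ligands are named alphabetically: ethylenediamine before isothiocyanato before triphenylphosphine.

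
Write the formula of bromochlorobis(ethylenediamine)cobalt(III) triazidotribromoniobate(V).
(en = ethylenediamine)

[CoBrCl(en)2][NbBr3(N3)3]

Cation [Co…]: ligand charges -2, Co(III) ⇒ ion charge 1+.
Anion [Nb…]: ligand charges -6, Nb(V) ⇒ ion charge 1−.
One 1+ cation balances one 1− anion.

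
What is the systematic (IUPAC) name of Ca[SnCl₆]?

calcium hexachlorostannate(IV)

The 1 calcium counter-ion carries a total charge of +2, so each complex ion is 2−.
Ligand charges: 6×chloro (-1 each); total -6. So Sn + (-6) = 2−, giving Sn = +4.
The complex ion is anionic, so tin takes the -ate form stannate(IV).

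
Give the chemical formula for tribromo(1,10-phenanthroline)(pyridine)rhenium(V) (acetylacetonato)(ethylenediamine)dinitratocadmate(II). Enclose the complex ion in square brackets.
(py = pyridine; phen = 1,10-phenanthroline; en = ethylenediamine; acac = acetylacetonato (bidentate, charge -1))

[ReBr3(phen)(py)][Cd(acac)(en)(NO3)2]2

Cation [Re…]: ligand charges -3, Re(V) ⇒ ion charge 2+.
Anion [Cd…]: ligand charges -3, Cd(II) ⇒ ion charge 1−.
One 2+ cation requires 2 of the 1− anion.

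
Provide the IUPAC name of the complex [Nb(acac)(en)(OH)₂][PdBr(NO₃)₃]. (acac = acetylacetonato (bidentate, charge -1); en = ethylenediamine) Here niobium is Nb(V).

Both ions are complex: the cation is named first with the plain metal name, the anion second with the -ate form; each ion's ligands are alphabetised independently.
Nb is given as +5; the cation's ligand charges sum to -3, so the complex cation is 2+.
A 1:1 salt means the anion carries the equal and opposite charge, 2−.
Anion: ligand charges sum to -4; for the ion to be 2−, Pd = +2.

(acetylacetonato)(ethylenediamine)dihydroxoniobium(V) bromotrinitratopalladate(II)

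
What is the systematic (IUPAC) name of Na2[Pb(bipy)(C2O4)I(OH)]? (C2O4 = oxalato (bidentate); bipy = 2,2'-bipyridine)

The 2 sodium counter-ions carry a total charge of +2, so each complex ion is 2−.
Ligand charges: 1×oxalato (-2 each), 1×iodo (-1 each), 1×hydroxo (-1 each), 1×2,2'-bipyridine (neutral); total -4. So Pb + (-4) = 2−, giving Pb = +2.
Ligands are named alphabetically: bipyridine before hydroxo before iodo before oxalato.
The complex ion is anionic, so lead takes the -ate form plumbate(II).

sodium (2,2'-bipyridine)hydroxoiodooxalatoplumbate(II)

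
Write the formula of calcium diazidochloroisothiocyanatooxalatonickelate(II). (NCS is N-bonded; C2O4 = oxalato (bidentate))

Ca2[Ni(C2O4)Cl(N3)2(NCS)]

Ligands: 1 chloro (Cl, -1), 2 azido (N3, -1), 1 isothiocyanato (NCS, -1), 1 oxalato (C2O4, -2). Ligand charge sum = -6.
With Ni in oxidation state +2, the complex ion is [Ni...]^4−.
Charge balance with calcium (+2) requires 1 complex ion per 2 calcium.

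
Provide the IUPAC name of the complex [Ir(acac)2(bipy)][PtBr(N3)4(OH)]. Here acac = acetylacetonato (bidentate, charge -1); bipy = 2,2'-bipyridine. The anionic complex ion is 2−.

Both ions are complex: the cation is named first with the plain metal name, the anion second with the -ate form; each ion's ligands are alphabetised independently.
The complex anion is given as 2−; its ligand charges sum to -6, so Pt = +4.
A 1:1 salt means the cation carries the equal and opposite charge, 2+.
Cation: ligand charges sum to -2; for the ion to be 2+, Ir = +4.

bis(acetylacetonato)(2,2'-bipyridine)iridium(IV) tetraazidobromohydroxoplatinate(IV)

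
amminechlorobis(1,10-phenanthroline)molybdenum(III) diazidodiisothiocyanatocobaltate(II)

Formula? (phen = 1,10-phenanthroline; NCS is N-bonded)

Cation [Mo…]: ligand charges -1, Mo(III) ⇒ ion charge 2+.
Anion [Co…]: ligand charges -4, Co(II) ⇒ ion charge 2−.

[MoCl(NH3)(phen)2][Co(N3)2(NCS)2]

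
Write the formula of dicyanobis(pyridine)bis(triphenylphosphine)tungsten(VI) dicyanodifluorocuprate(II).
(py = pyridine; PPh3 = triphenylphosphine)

[W(CN)2(PPh3)2(py)2][Cu(CN)2F2]2

Cation [W…]: ligand charges -2, W(VI) ⇒ ion charge 4+.
Anion [Cu…]: ligand charges -4, Cu(II) ⇒ ion charge 2−.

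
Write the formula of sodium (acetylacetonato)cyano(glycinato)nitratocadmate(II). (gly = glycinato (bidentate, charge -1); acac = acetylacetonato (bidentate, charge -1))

Ligands: 1 glycinato (gly, -1), 1 cyano (CN, -1), 1 nitrato (NO3, -1), 1 acetylacetonato (acac, -1). Ligand charge sum = -4.
With Cd in oxidation state +2, the complex ion is [Cd...]^2−.
Charge balance with sodium (+1) requires 1 complex ion per 2 sodium.

Na2[Cd(acac)(CN)(gly)(NO3)]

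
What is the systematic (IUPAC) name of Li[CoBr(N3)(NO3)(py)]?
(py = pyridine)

The 1 lithium counter-ion carries a total charge of +1, so each complex ion is 1−.
Ligand charges: 1×pyridine (neutral), 1×nitrato (-1 each), 1×azido (-1 each), 1×bromo (-1 each); total -3. So Co + (-3) = 1−, giving Co = +2.
The complex ion is anionic, so cobalt takes the -ate form cobaltate(II).

lithium azidobromonitrato(pyridine)cobaltate(II)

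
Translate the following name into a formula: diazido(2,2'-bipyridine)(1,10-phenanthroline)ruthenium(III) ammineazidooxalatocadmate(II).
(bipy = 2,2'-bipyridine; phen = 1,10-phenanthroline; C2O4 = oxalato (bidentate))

[Ru(bipy)(N3)2(phen)][Cd(C2O4)(N3)(NH3)]

Cation [Ru…]: ligand charges -2, Ru(III) ⇒ ion charge 1+.
Anion [Cd…]: ligand charges -3, Cd(II) ⇒ ion charge 1−.
One 1+ cation balances one 1− anion.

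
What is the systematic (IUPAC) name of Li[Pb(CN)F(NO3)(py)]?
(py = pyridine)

lithium cyanofluoronitrato(pyridine)plumbate(II)

The 1 lithium counter-ion carries a total charge of +1, so each complex ion is 1−.
Ligand charges: 1×pyridine (neutral), 1×fluoro (-1 each), 1×nitrato (-1 each), 1×cyano (-1 each); total -3. So Pb + (-3) = 1−, giving Pb = +2.
The complex ion is anionic, so lead takes the -ate form plumbate(II).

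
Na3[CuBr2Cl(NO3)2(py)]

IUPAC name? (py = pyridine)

sodium dibromochlorodinitrato(pyridine)cuprate(II)

The 3 sodium counter-ions carry a total charge of +3, so each complex ion is 3−.
Ligand charges: 2×bromo (-1 each), 2×nitrato (-1 each), 1×chloro (-1 each), 1×pyridine (neutral); total -5. So Cu + (-5) = 3−, giving Cu = +2.
Ligands are named alphabetically: bromo before chloro before nitrato before pyridine.
The complex ion is anionic, so copper takes the -ate form cuprate(II).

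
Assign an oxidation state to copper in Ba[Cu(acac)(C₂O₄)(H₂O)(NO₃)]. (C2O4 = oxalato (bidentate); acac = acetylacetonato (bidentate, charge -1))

1 barium outside the brackets (+2 each) → the complex ion is 2−.
Ligand charges: 1×H2O neutral; 1×NO3 = -1; 1×C2O4 = -2; 1×acac = -1; sum -4.
Cu + (-4) = 2− ⇒ Cu is +2.

+2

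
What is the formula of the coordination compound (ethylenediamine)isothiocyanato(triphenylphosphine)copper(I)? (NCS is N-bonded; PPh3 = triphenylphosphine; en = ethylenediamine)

[Cu(en)(NCS)(PPh3)]

Ligands: 1 isothiocyanato (NCS, -1), 1 triphenylphosphine (PPh3, neutral), 1 ethylenediamine (en, neutral). Ligand charge sum = -1.
With Cu in oxidation state +1, the complex ion is [Cu...].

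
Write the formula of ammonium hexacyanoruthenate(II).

Ligands: 6 cyano (CN, -1). Ligand charge sum = -6.
With Ru in oxidation state +2, the complex ion is [Ru...]^4−.
Charge balance with ammonium (+1) requires 1 complex ion per 4 ammonium.

(NH4)4[Ru(CN)6]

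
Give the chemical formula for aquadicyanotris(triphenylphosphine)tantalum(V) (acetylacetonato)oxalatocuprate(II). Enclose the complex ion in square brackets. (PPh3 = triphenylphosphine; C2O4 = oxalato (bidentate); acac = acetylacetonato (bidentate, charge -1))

[Ta(CN)2(H2O)(PPh3)3][Cu(acac)(C2O4)]3

Cation [Ta…]: ligand charges -2, Ta(V) ⇒ ion charge 3+.
Anion [Cu…]: ligand charges -3, Cu(II) ⇒ ion charge 1−.
One 3+ cation requires 3 of the 1− anion.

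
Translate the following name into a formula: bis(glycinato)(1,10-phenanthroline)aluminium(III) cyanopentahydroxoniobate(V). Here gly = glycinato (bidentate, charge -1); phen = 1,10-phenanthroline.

[Al(gly)2(phen)][Nb(CN)(OH)5]

Cation [Al…]: ligand charges -2, Al(III) ⇒ ion charge 1+.
Anion [Nb…]: ligand charges -6, Nb(V) ⇒ ion charge 1−.
One 1+ cation balances one 1− anion.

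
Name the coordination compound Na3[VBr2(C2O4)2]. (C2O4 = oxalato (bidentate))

The 3 sodium counter-ions carry a total charge of +3, so each complex ion is 3−.
Ligand charges: 2×bromo (-1 each), 2×oxalato (-2 each); total -6. So V + (-6) = 3−, giving V = +3.
The complex ion is anionic, so vanadium takes the -ate form vanadate(III).

sodium dibromodioxalatovanadate(III)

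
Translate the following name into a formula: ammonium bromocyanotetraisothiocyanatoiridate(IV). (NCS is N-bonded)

(NH4)2[IrBr(CN)(NCS)4]

Ligands: 4 isothiocyanato (NCS, -1), 1 bromo (Br, -1), 1 cyano (CN, -1). Ligand charge sum = -6.
With Ir in oxidation state +4, the complex ion is [Ir...]^2−.
Charge balance with ammonium (+1) requires 1 complex ion per 2 ammonium.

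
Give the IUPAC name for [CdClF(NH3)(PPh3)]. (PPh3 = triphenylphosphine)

amminechlorofluoro(triphenylphosphine)cadmium(II)

There is no counter-ion, so the complex is neutral overall.
Ligand charges: 1×fluoro (-1 each), 1×ammine (neutral), 1×triphenylphosphine (neutral), 1×chloro (-1 each); total -2. So Cd + (-2) = 0, giving Cd = +2.
Ligands are named alphabetically: ammine before chloro before fluoro before triphenylphosphine.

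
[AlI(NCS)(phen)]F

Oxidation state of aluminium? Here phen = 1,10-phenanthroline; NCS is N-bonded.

+3

1 fluoride outside the brackets (-1 each) → the complex ion is 1+.
Ligand charges: 1×I = -1; 1×phen neutral; 1×NCS = -1; sum -2.
Al + (-2) = 1+ ⇒ Al is +3.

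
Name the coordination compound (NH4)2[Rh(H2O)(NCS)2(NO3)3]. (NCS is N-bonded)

The 2 ammonium counter-ions carry a total charge of +2, so each complex ion is 2−.
Ligand charges: 2×isothiocyanato (-1 each), 1×aqua (neutral), 3×nitrato (-1 each); total -5. So Rh + (-5) = 2−, giving Rh = +3.
Ligands are named alphabetically: aqua before isothiocyanato before nitrato.
The complex ion is anionic, so rhodium takes the -ate form rhodate(III).

ammonium aquadiisothiocyanatotrinitratorhodate(III)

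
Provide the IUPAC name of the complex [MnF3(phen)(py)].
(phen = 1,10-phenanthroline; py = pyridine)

There is no counter-ion, so the complex is neutral overall.
Ligand charges: 1×1,10-phenanthroline (neutral), 3×fluoro (-1 each), 1×pyridine (neutral); total -3. So Mn + (-3) = 0, giving Mn = +3.
Ligands are named alphabetically: fluoro before phenanthroline before pyridine.

trifluoro(1,10-phenanthroline)(pyridine)manganese(III)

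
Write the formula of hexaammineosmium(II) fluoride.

Ligands: 6 ammine (NH3, neutral). Ligand charge sum = 0.
With Os in oxidation state +2, the complex ion is [Os...]^2+.
Charge balance with fluoride (-1) requires 1 complex ion per 2 fluoride.

[Os(NH3)6]F2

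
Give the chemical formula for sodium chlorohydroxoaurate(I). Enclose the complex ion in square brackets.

Na[AuCl(OH)]

Ligands: 1 chloro (Cl, -1), 1 hydroxo (OH, -1). Ligand charge sum = -2.
With Au in oxidation state +1, the complex ion is [Au...]^1−.
Charge balance with sodium (+1) requires 1 complex ion per 1 sodium.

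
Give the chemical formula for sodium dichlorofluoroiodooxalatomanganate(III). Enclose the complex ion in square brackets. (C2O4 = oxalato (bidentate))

Ligands: 1 fluoro (F, -1), 2 chloro (Cl, -1), 1 oxalato (C2O4, -2), 1 iodo (I, -1). Ligand charge sum = -6.
Charge balance with sodium (+1) requires 1 complex ion per 3 sodium.

Na3[Mn(C2O4)Cl2FI]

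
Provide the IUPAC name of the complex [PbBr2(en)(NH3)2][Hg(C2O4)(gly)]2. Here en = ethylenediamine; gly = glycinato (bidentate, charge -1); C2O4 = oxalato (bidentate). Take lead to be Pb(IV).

Pb is given as +4; the cation's ligand charges sum to -2, so the complex cation is 2+.
With 2 anions per cation, each anion must be 2/2 = 1−.
Anion: ligand charges sum to -3; for the ion to be 1−, Hg = +2.

diamminedibromo(ethylenediamine)lead(IV) (glycinato)oxalatomercurate(II)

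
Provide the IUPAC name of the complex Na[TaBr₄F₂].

sodium tetrabromodifluorotantalate(V)

The 1 sodium counter-ion carries a total charge of +1, so each complex ion is 1−.
Ligand charges: 2×fluoro (-1 each), 4×bromo (-1 each); total -6. So Ta + (-6) = 1−, giving Ta = +5.
Ligands are named alphabetically: bromo before fluoro.
The complex ion is anionic, so tantalum takes the -ate form tantalate(V).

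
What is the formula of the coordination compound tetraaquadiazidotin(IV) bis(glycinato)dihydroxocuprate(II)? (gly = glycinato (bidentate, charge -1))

Cation [Sn…]: ligand charges -2, Sn(IV) ⇒ ion charge 2+.
Anion [Cu…]: ligand charges -4, Cu(II) ⇒ ion charge 2−.
One 2+ cation balances one 2− anion.

[Sn(H2O)4(N3)2][Cu(gly)2(OH)2]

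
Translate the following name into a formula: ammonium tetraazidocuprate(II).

(NH4)2[Cu(N3)4]

Ligands: 4 azido (N3, -1). Ligand charge sum = -4.
With Cu in oxidation state +2, the complex ion is [Cu...]^2−.
Charge balance with ammonium (+1) requires 1 complex ion per 2 ammonium.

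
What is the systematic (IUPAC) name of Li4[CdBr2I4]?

lithium dibromotetraiodocadmate(II)

The 4 lithium counter-ions carry a total charge of +4, so each complex ion is 4−.
Ligand charges: 4×iodo (-1 each), 2×bromo (-1 each); total -6. So Cd + (-6) = 4−, giving Cd = +2.
Ligands are named alphabetically: bromo before iodo.
The complex ion is anionic, so cadmium takes the -ate form cadmate(II).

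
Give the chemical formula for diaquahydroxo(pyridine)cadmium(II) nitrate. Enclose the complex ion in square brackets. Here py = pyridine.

[Cd(H2O)2(OH)(py)]NO3

Ligands: 1 pyridine (py, neutral), 1 hydroxo (OH, -1), 2 aqua (H2O, neutral). Ligand charge sum = -1.
With Cd in oxidation state +2, the complex ion is [Cd...]^1+.
Charge balance with nitrate (-1) requires 1 complex ion per 1 nitrate.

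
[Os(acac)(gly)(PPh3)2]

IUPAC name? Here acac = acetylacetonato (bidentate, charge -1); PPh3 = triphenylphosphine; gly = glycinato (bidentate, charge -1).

There is no counter-ion, so the complex is neutral overall.
Ligand charges: 1×acetylacetonato (-1 each), 2×triphenylphosphine (neutral), 1×glycinato (-1 each); total -2. So Os + (-2) = 0, giving Os = +2.
Ligands are named alphabetically: acetylacetonato before glycinato before triphenylphosphine.

(acetylacetonato)(glycinato)bis(triphenylphosphine)osmium(II)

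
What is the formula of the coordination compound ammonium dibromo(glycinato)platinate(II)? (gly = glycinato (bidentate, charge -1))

Ligands: 2 bromo (Br, -1), 1 glycinato (gly, -1). Ligand charge sum = -3.
With Pt in oxidation state +2, the complex ion is [Pt...]^1−.
Charge balance with ammonium (+1) requires 1 complex ion per 1 ammonium.

NH4[PtBr2(gly)]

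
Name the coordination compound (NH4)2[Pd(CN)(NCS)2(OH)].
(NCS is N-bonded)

The 2 ammonium counter-ions carry a total charge of +2, so each complex ion is 2−.
Ligand charges: 1×hydroxo (-1 each), 2×isothiocyanato (-1 each), 1×cyano (-1 each); total -4. So Pd + (-4) = 2−, giving Pd = +2.
The complex ion is anionic, so palladium takes the -ate form palladate(II).

ammonium cyanohydroxodiisothiocyanatopalladate(II)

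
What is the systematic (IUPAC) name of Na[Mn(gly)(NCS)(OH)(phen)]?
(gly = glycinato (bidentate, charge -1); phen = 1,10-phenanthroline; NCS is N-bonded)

The 1 sodium counter-ion carries a total charge of +1, so each complex ion is 1−.
Ligand charges: 1×glycinato (-1 each), 1×1,10-phenanthroline (neutral), 1×isothiocyanato (-1 each), 1×hydroxo (-1 each); total -3. So Mn + (-3) = 1−, giving Mn = +2.
Ligands are named alphabetically: glycinato before hydroxo before isothiocyanato before phenanthroline.
The complex ion is anionic, so manganese takes the -ate form manganate(II).

sodium (glycinato)hydroxoisothiocyanato(1,10-phenanthroline)manganate(II)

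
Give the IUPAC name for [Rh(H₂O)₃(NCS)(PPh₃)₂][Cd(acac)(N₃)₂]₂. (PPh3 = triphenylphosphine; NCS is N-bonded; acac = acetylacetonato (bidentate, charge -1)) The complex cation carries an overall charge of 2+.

triaquaisothiocyanatobis(triphenylphosphine)rhodium(III) (acetylacetonato)diazidocadmate(II)

The complex cation is given as 2+; its ligand charges sum to -1, so Rh = +3.
With 2 anions per cation, each anion must be 2/2 = 1−.
Anion: ligand charges sum to -3; for the ion to be 1−, Cd = +2.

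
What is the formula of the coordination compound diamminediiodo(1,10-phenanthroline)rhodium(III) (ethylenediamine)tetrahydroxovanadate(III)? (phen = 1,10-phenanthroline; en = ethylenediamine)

Cation [Rh…]: ligand charges -2, Rh(III) ⇒ ion charge 1+.
Anion [V…]: ligand charges -4, V(III) ⇒ ion charge 1−.

[RhI2(NH3)2(phen)][V(en)(OH)4]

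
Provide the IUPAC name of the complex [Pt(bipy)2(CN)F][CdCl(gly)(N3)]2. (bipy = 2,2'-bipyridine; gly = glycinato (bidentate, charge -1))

Both ions are complex: the cation is named first with the plain metal name, the anion second with the -ate form; each ion's ligands are alphabetised independently.
Cadmium is always +2 in its complexes; the anion's ligand charges sum to -3, so the complex anion is 1−.
With 2 anions per cation, the cation must be 2×1 = 2+.
Cation: ligand charges sum to -2; for the ion to be 2+, Pt = +4.

bis(2,2'-bipyridine)cyanofluoroplatinum(IV) azidochloro(glycinato)cadmate(II)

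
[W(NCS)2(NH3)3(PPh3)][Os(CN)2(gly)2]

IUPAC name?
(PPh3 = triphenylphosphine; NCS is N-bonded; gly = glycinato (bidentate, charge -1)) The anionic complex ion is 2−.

triamminediisothiocyanato(triphenylphosphine)tungsten(IV) dicyanobis(glycinato)osmate(II)

The complex anion is given as 2−; its ligand charges sum to -4, so Os = +2.
A 1:1 salt means the cation carries the equal and opposite charge, 2+.
Cation: ligand charges sum to -2; for the ion to be 2+, W = +4.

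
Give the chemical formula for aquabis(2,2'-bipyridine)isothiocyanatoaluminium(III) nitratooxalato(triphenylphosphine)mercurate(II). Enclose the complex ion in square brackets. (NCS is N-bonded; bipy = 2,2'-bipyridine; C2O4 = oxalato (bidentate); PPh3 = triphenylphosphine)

[Al(bipy)2(H2O)(NCS)][Hg(C2O4)(NO3)(PPh3)]2

Cation [Al…]: ligand charges -1, Al(III) ⇒ ion charge 2+.
Anion [Hg…]: ligand charges -3, Hg(II) ⇒ ion charge 1−.
One 2+ cation requires 2 of the 1− anion.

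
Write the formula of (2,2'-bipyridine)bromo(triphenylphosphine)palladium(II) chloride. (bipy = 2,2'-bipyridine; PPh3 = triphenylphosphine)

[Pd(bipy)Br(PPh3)]Cl

Ligands: 1 bromo (Br, -1), 1 2,2'-bipyridine (bipy, neutral), 1 triphenylphosphine (PPh3, neutral). Ligand charge sum = -1.
With Pd in oxidation state +2, the complex ion is [Pd...]^1+.
Charge balance with chloride (-1) requires 1 complex ion per 1 chloride.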